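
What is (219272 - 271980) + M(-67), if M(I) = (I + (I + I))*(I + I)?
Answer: -25774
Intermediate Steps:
M(I) = 6*I² (M(I) = (I + 2*I)*(2*I) = (3*I)*(2*I) = 6*I²)
(219272 - 271980) + M(-67) = (219272 - 271980) + 6*(-67)² = -52708 + 6*4489 = -52708 + 26934 = -25774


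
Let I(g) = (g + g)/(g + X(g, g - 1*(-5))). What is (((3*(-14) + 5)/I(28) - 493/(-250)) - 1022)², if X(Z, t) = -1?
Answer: 52781256635041/49000000 ≈ 1.0772e+6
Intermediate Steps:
I(g) = 2*g/(-1 + g) (I(g) = (g + g)/(g - 1) = (2*g)/(-1 + g) = 2*g/(-1 + g))
(((3*(-14) + 5)/I(28) - 493/(-250)) - 1022)² = (((3*(-14) + 5)/((2*28/(-1 + 28))) - 493/(-250)) - 1022)² = (((-42 + 5)/((2*28/27)) - 493*(-1/250)) - 1022)² = ((-37/(2*28*(1/27)) + 493/250) - 1022)² = ((-37/56/27 + 493/250) - 1022)² = ((-37*27/56 + 493/250) - 1022)² = ((-999/56 + 493/250) - 1022)² = (-111071/7000 - 1022)² = (-7265071/7000)² = 52781256635041/49000000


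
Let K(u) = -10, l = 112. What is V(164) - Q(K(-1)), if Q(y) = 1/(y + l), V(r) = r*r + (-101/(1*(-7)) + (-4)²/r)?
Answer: 787778455/29274 ≈ 26911.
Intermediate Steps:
V(r) = 101/7 + r² + 16/r (V(r) = r² + (-101/(-7) + 16/r) = r² + (-101*(-⅐) + 16/r) = r² + (101/7 + 16/r) = 101/7 + r² + 16/r)
Q(y) = 1/(112 + y) (Q(y) = 1/(y + 112) = 1/(112 + y))
V(164) - Q(K(-1)) = (101/7 + 164² + 16/164) - 1/(112 - 10) = (101/7 + 26896 + 16*(1/164)) - 1/102 = (101/7 + 26896 + 4/41) - 1*1/102 = 7723321/287 - 1/102 = 787778455/29274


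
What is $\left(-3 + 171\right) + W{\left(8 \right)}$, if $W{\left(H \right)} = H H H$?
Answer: $680$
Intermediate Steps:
$W{\left(H \right)} = H^{3}$ ($W{\left(H \right)} = H^{2} H = H^{3}$)
$\left(-3 + 171\right) + W{\left(8 \right)} = \left(-3 + 171\right) + 8^{3} = 168 + 512 = 680$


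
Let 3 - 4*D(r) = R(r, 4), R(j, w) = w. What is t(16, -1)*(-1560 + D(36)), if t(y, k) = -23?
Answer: 143543/4 ≈ 35886.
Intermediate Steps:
D(r) = -1/4 (D(r) = 3/4 - 1/4*4 = 3/4 - 1 = -1/4)
t(16, -1)*(-1560 + D(36)) = -23*(-1560 - 1/4) = -23*(-6241/4) = 143543/4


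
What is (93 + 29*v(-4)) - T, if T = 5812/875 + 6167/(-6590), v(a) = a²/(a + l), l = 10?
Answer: 569567777/3459750 ≈ 164.63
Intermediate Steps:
v(a) = a²/(10 + a) (v(a) = a²/(a + 10) = a²/(10 + a))
T = 6580991/1153250 (T = 5812*(1/875) + 6167*(-1/6590) = 5812/875 - 6167/6590 = 6580991/1153250 ≈ 5.7065)
(93 + 29*v(-4)) - T = (93 + 29*((-4)²/(10 - 4))) - 1*6580991/1153250 = (93 + 29*(16/6)) - 6580991/1153250 = (93 + 29*(16*(⅙))) - 6580991/1153250 = (93 + 29*(8/3)) - 6580991/1153250 = (93 + 232/3) - 6580991/1153250 = 511/3 - 6580991/1153250 = 569567777/3459750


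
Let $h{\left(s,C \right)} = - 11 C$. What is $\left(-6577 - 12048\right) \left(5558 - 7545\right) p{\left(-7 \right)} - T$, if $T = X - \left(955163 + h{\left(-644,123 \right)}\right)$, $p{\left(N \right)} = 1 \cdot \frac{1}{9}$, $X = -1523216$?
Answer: $\frac{59301109}{9} \approx 6.589 \cdot 10^{6}$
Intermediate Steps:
$p{\left(N \right)} = \frac{1}{9}$ ($p{\left(N \right)} = 1 \cdot \frac{1}{9} = \frac{1}{9}$)
$T = -2477026$ ($T = -1523216 - \left(955163 - 1353\right) = -1523216 - 953810 = -2477026$)
$\left(-6577 - 12048\right) \left(5558 - 7545\right) p{\left(-7 \right)} - T = \left(-6577 - 12048\right) \left(5558 - 7545\right) \frac{1}{9} - -2477026 = \left(-18625\right) \left(-1987\right) \frac{1}{9} + 2477026 = 37007875 \cdot \frac{1}{9} + 2477026 = \frac{37007875}{9} + 2477026 = \frac{59301109}{9}$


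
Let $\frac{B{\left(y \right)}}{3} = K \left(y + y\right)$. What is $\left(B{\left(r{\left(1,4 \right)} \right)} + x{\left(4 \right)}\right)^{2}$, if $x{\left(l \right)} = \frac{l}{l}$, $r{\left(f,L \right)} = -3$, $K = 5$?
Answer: $7921$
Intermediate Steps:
$x{\left(l \right)} = 1$
$B{\left(y \right)} = 30 y$ ($B{\left(y \right)} = 3 \cdot 5 \left(y + y\right) = 3 \cdot 5 \cdot 2 y = 3 \cdot 10 y = 30 y$)
$\left(B{\left(r{\left(1,4 \right)} \right)} + x{\left(4 \right)}\right)^{2} = \left(30 \left(-3\right) + 1\right)^{2} = \left(-90 + 1\right)^{2} = \left(-89\right)^{2} = 7921$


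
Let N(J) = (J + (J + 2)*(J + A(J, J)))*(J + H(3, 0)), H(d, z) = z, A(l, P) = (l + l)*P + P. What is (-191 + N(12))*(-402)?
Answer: -21052338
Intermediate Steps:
A(l, P) = P + 2*P*l (A(l, P) = (2*l)*P + P = 2*P*l + P = P + 2*P*l)
N(J) = J*(J + (2 + J)*(J + J*(1 + 2*J))) (N(J) = (J + (J + 2)*(J + J*(1 + 2*J)))*(J + 0) = (J + (2 + J)*(J + J*(1 + 2*J)))*J = J*(J + (2 + J)*(J + J*(1 + 2*J))))
(-191 + N(12))*(-402) = (-191 + 12**2*(5 + 2*12**2 + 6*12))*(-402) = (-191 + 144*(5 + 2*144 + 72))*(-402) = (-191 + 144*(5 + 288 + 72))*(-402) = (-191 + 144*365)*(-402) = (-191 + 52560)*(-402) = 52369*(-402) = -21052338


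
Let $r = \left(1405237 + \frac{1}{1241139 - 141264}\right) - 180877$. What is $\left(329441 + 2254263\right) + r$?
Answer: $\frac{4188394392001}{1099875} \approx 3.8081 \cdot 10^{6}$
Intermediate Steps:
$r = \frac{1346642955001}{1099875}$ ($r = \left(1405237 + \frac{1}{1099875}\right) - 180877 = \frac{1545585045376}{1099875} - 180877 = \frac{1346642955001}{1099875} \approx 1.2244 \cdot 10^{6}$)
$\left(329441 + 2254263\right) + r = \left(329441 + 2254263\right) + \frac{1346642955001}{1099875} = 2583704 + \frac{1346642955001}{1099875} = \frac{4188394392001}{1099875}$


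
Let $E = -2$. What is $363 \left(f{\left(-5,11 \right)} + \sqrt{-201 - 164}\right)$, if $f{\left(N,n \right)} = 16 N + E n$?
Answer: $-37026 + 363 i \sqrt{365} \approx -37026.0 + 6935.1 i$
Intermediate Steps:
$f{\left(N,n \right)} = - 2 n + 16 N$ ($f{\left(N,n \right)} = 16 N - 2 n = - 2 n + 16 N$)
$363 \left(f{\left(-5,11 \right)} + \sqrt{-201 - 164}\right) = 363 \left(\left(\left(-2\right) 11 + 16 \left(-5\right)\right) + \sqrt{-201 - 164}\right) = 363 \left(\left(-22 - 80\right) + \sqrt{-365}\right) = 363 \left(-102 + i \sqrt{365}\right) = -37026 + 363 i \sqrt{365}$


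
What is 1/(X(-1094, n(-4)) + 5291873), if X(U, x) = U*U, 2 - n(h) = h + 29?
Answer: 1/6488709 ≈ 1.5411e-7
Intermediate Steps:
n(h) = -27 - h (n(h) = 2 - (h + 29) = 2 - (29 + h) = 2 + (-29 - h) = -27 - h)
X(U, x) = U²
1/(X(-1094, n(-4)) + 5291873) = 1/((-1094)² + 5291873) = 1/(1196836 + 5291873) = 1/6488709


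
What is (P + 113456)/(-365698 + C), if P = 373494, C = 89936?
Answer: -243475/137881 ≈ -1.7658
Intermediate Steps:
(P + 113456)/(-365698 + C) = (373494 + 113456)/(-365698 + 89936) = 486950/(-275762) = 486950*(-1/275762) = -243475/137881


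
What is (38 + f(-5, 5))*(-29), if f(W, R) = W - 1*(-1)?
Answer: -986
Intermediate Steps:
f(W, R) = 1 + W (f(W, R) = W + 1 = 1 + W)
(38 + f(-5, 5))*(-29) = (38 + (1 - 5))*(-29) = (38 - 4)*(-29) = 34*(-29) = -986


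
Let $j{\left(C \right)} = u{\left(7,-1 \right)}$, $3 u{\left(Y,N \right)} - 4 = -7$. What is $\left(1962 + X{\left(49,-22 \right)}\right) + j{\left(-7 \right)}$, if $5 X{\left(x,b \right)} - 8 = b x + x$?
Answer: $\frac{8784}{5} \approx 1756.8$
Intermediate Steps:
$X{\left(x,b \right)} = \frac{8}{5} + \frac{x}{5} + \frac{b x}{5}$ ($X{\left(x,b \right)} = \frac{8}{5} + \frac{b x + x}{5} = \frac{8}{5} + \frac{x + b x}{5} = \frac{8}{5} + \left(\frac{x}{5} + \frac{b x}{5}\right) = \frac{8}{5} + \frac{x}{5} + \frac{b x}{5}$)
$u{\left(Y,N \right)} = -1$ ($u{\left(Y,N \right)} = \frac{4}{3} + \frac{1}{3} \left(-7\right) = \frac{4}{3} - \frac{7}{3} = -1$)
$j{\left(C \right)} = -1$
$\left(1962 + X{\left(49,-22 \right)}\right) + j{\left(-7 \right)} = \left(1962 + \left(\frac{8}{5} + \frac{1}{5} \cdot 49 + \frac{1}{5} \left(-22\right) 49\right)\right) - 1 = \left(1962 + \left(\frac{8}{5} + \frac{49}{5} - \frac{1078}{5}\right)\right) - 1 = \left(1962 - \frac{1021}{5}\right) - 1 = \frac{8789}{5} - 1 = \frac{8784}{5}$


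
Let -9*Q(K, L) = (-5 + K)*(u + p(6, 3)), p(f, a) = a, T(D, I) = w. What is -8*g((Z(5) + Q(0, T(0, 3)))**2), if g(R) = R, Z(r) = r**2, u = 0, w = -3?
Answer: -51200/9 ≈ -5688.9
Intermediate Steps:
T(D, I) = -3
Q(K, L) = 5/3 - K/3 (Q(K, L) = -(-5 + K)*(0 + 3)/9 = -(-5 + K)*3/9 = -(-15 + 3*K)/9 = 5/3 - K/3)
-8*g((Z(5) + Q(0, T(0, 3)))**2) = -8*(5**2 + (5/3 - 1/3*0))**2 = -8*(25 + (5/3 + 0))**2 = -8*(25 + 5/3)**2 = -8*(80/3)**2 = -8*6400/9 = -51200/9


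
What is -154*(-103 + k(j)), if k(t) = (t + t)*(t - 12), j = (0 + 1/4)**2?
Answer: 1029875/64 ≈ 16092.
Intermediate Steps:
j = 1/16 (j = (0 + 1/4)**2 = (1/4)**2 = 1/16 ≈ 0.062500)
k(t) = 2*t*(-12 + t) (k(t) = (2*t)*(-12 + t) = 2*t*(-12 + t))
-154*(-103 + k(j)) = -154*(-103 + 2*(1/16)*(-12 + 1/16)) = -154*(-103 + 2*(1/16)*(-191/16)) = -154*(-103 - 191/128) = -154*(-13375/128) = 1029875/64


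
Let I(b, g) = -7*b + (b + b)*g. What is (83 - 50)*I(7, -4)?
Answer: -3465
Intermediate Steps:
I(b, g) = -7*b + 2*b*g (I(b, g) = -7*b + (2*b)*g = -7*b + 2*b*g)
(83 - 50)*I(7, -4) = (83 - 50)*(7*(-7 + 2*(-4))) = 33*(7*(-7 - 8)) = 33*(7*(-15)) = 33*(-105) = -3465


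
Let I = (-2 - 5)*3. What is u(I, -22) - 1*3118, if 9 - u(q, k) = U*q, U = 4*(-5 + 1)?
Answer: -3445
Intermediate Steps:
I = -21 (I = -7*3 = -21)
U = -16 (U = 4*(-4) = -16)
u(q, k) = 9 + 16*q (u(q, k) = 9 - (-16)*q = 9 + 16*q)
u(I, -22) - 1*3118 = (9 + 16*(-21)) - 1*3118 = (9 - 336) - 3118 = -327 - 3118 = -3445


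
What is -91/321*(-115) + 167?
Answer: 64072/321 ≈ 199.60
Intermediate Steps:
-91/321*(-115) + 167 = 10465/321 + 167 = 64072/321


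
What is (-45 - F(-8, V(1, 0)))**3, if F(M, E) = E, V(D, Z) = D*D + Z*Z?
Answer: -97336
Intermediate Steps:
V(D, Z) = D**2 + Z**2
(-45 - F(-8, V(1, 0)))**3 = (-45 - (1**2 + 0**2))**3 = (-45 - (1 + 0))**3 = (-45 - 1*1)**3 = (-45 - 1)**3 = (-46)**3 = -97336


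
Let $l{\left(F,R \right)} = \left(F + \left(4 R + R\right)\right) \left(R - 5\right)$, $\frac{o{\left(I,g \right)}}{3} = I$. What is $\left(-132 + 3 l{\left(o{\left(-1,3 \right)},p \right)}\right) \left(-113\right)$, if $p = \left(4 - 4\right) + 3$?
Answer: $23052$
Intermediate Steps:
$o{\left(I,g \right)} = 3 I$
$p = 3$ ($p = 0 + 3 = 3$)
$l{\left(F,R \right)} = \left(-5 + R\right) \left(F + 5 R\right)$ ($l{\left(F,R \right)} = \left(F + 5 R\right) \left(-5 + R\right) = \left(-5 + R\right) \left(F + 5 R\right)$)
$\left(-132 + 3 l{\left(o{\left(-1,3 \right)},p \right)}\right) \left(-113\right) = \left(-132 + 3 \left(\left(-25\right) 3 - 5 \cdot 3 \left(-1\right) + 5 \cdot 3^{2} + 3 \left(-1\right) 3\right)\right) \left(-113\right) = \left(-132 + 3 \left(-75 - -15 + 5 \cdot 9 - 9\right)\right) \left(-113\right) = \left(-132 + 3 \left(-75 + 15 + 45 - 9\right)\right) \left(-113\right) = \left(-132 + 3 \left(-24\right)\right) \left(-113\right) = \left(-132 - 72\right) \left(-113\right) = \left(-204\right) \left(-113\right) = 23052$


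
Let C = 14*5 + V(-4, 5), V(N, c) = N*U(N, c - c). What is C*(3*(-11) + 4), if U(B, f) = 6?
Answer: -1334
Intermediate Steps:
V(N, c) = 6*N (V(N, c) = N*6 = 6*N)
C = 46 (C = 14*5 + 6*(-4) = 70 - 24 = 46)
C*(3*(-11) + 4) = 46*(3*(-11) + 4) = 46*(-33 + 4) = 46*(-29) = -1334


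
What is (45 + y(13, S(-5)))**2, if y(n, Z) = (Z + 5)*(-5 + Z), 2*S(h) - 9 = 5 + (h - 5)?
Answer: 576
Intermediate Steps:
S(h) = 9/2 + h/2 (S(h) = 9/2 + (5 + (h - 5))/2 = 9/2 + (5 + (-5 + h))/2 = 9/2 + h/2)
y(n, Z) = (-5 + Z)*(5 + Z) (y(n, Z) = (5 + Z)*(-5 + Z) = (-5 + Z)*(5 + Z))
(45 + y(13, S(-5)))**2 = (45 + (-25 + (9/2 + (1/2)*(-5))**2))**2 = (45 + (-25 + (9/2 - 5/2)**2))**2 = (45 + (-25 + 2**2))**2 = (45 + (-25 + 4))**2 = (45 - 21)**2 = 24**2 = 576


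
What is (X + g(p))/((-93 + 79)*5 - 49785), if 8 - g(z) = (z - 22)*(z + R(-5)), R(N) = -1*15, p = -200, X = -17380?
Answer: 65102/49855 ≈ 1.3058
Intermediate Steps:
R(N) = -15
g(z) = 8 - (-22 + z)*(-15 + z) (g(z) = 8 - (z - 22)*(z - 15) = 8 - (-22 + z)*(-15 + z))
(X + g(p))/((-93 + 79)*5 - 49785) = (-17380 + (-322 - 1*(-200)**2 + 37*(-200)))/((-93 + 79)*5 - 49785) = (-17380 + (-322 - 1*40000 - 7400))/(-14*5 - 49785) = (-17380 + (-322 - 40000 - 7400))/(-70 - 49785) = (-17380 - 47722)/(-49855) = -65102*(-1/49855) = 65102/49855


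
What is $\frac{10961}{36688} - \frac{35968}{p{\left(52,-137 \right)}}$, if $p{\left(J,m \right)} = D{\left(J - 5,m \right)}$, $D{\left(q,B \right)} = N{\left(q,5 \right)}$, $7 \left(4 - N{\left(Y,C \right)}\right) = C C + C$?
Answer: $\frac{4618589905}{36688} \approx 1.2589 \cdot 10^{5}$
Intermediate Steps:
$N{\left(Y,C \right)} = 4 - \frac{C}{7} - \frac{C^{2}}{7}$ ($N{\left(Y,C \right)} = 4 - \frac{C C + C}{7} = 4 - \frac{C^{2} + C}{7} = 4 - \frac{C + C^{2}}{7} = 4 - \left(\frac{C}{7} + \frac{C^{2}}{7}\right) = 4 - \frac{C}{7} - \frac{C^{2}}{7}$)
$D{\left(q,B \right)} = - \frac{2}{7}$ ($D{\left(q,B \right)} = 4 - \frac{5}{7} - \frac{5^{2}}{7} = 4 - \frac{5}{7} - \frac{25}{7} = - \frac{2}{7}$)
$p{\left(J,m \right)} = - \frac{2}{7}$
$\frac{10961}{36688} - \frac{35968}{p{\left(52,-137 \right)}} = \frac{10961}{36688} - \frac{35968}{- \frac{2}{7}} = 10961 \cdot \frac{1}{36688} - -125888 = \frac{10961}{36688} + 125888 = \frac{4618589905}{36688}$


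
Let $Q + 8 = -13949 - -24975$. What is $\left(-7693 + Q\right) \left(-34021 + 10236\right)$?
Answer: $-79085125$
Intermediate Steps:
$Q = 11018$ ($Q = -8 - -11026 = -8 + \left(-13949 + 24975\right) = -8 + 11026 = 11018$)
$\left(-7693 + Q\right) \left(-34021 + 10236\right) = \left(-7693 + 11018\right) \left(-34021 + 10236\right) = 3325 \left(-23785\right) = -79085125$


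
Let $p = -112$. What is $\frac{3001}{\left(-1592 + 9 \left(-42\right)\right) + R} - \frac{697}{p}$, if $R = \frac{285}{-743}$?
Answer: $\frac{770673299}{163967440} \approx 4.7002$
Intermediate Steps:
$R = - \frac{285}{743}$ ($R = 285 \left(- \frac{1}{743}\right) = - \frac{285}{743} \approx -0.38358$)
$\frac{3001}{\left(-1592 + 9 \left(-42\right)\right) + R} - \frac{697}{p} = \frac{3001}{\left(-1592 + 9 \left(-42\right)\right) - \frac{285}{743}} - \frac{697}{-112} = \frac{3001}{\left(-1592 - 378\right) - \frac{285}{743}} - - \frac{697}{112} = \frac{3001}{-1970 - \frac{285}{743}} + \frac{697}{112} = \frac{3001}{- \frac{1463995}{743}} + \frac{697}{112} = 3001 \left(- \frac{743}{1463995}\right) + \frac{697}{112} = - \frac{2229743}{1463995} + \frac{697}{112} = \frac{770673299}{163967440}$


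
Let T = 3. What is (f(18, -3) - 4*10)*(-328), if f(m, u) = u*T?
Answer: 16072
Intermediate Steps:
f(m, u) = 3*u (f(m, u) = u*3 = 3*u)
(f(18, -3) - 4*10)*(-328) = (3*(-3) - 4*10)*(-328) = (-9 - 40)*(-328) = -49*(-328) = 16072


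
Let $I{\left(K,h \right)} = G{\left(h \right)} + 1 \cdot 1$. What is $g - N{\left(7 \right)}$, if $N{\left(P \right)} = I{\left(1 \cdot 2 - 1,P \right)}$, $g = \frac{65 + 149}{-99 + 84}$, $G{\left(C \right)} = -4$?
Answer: $- \frac{169}{15} \approx -11.267$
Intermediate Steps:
$g = - \frac{214}{15}$ ($g = \frac{214}{-15} = 214 \left(- \frac{1}{15}\right) = - \frac{214}{15} \approx -14.267$)
$I{\left(K,h \right)} = -3$ ($I{\left(K,h \right)} = -4 + 1 \cdot 1 = -4 + 1 = -3$)
$N{\left(P \right)} = -3$
$g - N{\left(7 \right)} = - \frac{214}{15} - -3 = - \frac{214}{15} + 3 = - \frac{169}{15}$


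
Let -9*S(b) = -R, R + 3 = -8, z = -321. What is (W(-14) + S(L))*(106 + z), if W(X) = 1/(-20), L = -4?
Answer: 9847/36 ≈ 273.53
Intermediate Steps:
R = -11 (R = -3 - 8 = -11)
W(X) = -1/20
S(b) = -11/9 (S(b) = -(-1)*(-11)/9 = -1/9*11 = -11/9)
(W(-14) + S(L))*(106 + z) = (-1/20 - 11/9)*(106 - 321) = -229/180*(-215) = 9847/36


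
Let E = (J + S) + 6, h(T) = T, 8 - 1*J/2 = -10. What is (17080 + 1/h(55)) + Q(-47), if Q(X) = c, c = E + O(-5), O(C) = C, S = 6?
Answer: 941766/55 ≈ 17123.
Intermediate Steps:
J = 36 (J = 16 - 2*(-10) = 16 + 20 = 36)
E = 48 (E = (36 + 6) + 6 = 42 + 6 = 48)
c = 43 (c = 48 - 5 = 43)
Q(X) = 43
(17080 + 1/h(55)) + Q(-47) = (17080 + 1/55) + 43 = 939401/55 + 43 = 941766/55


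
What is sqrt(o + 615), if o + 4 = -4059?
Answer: 2*I*sqrt(862) ≈ 58.72*I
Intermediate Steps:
o = -4063 (o = -4 - 4059 = -4063)
sqrt(o + 615) = sqrt(-4063 + 615) = sqrt(-3448) = 2*I*sqrt(862)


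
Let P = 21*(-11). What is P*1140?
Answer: -263340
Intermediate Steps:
P = -231
P*1140 = -231*1140 = -263340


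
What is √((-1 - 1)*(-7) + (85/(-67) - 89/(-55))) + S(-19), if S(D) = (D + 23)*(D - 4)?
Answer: -92 + √194855430/3685 ≈ -88.212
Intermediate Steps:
S(D) = (-4 + D)*(23 + D) (S(D) = (23 + D)*(-4 + D) = (-4 + D)*(23 + D))
√((-1 - 1)*(-7) + (85/(-67) - 89/(-55))) + S(-19) = √((-1 - 1)*(-7) + (85/(-67) - 89/(-55))) + (-92 + (-19)² + 19*(-19)) = √(-2*(-7) + (85*(-1/67) - 89*(-1/55))) + (-92 + 361 - 361) = √(14 + (-85/67 + 89/55)) - 92 = √(14 + 1288/3685) - 92 = √(52878/3685) - 92 = √194855430/3685 - 92 = -92 + √194855430/3685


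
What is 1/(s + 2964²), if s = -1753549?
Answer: 1/7031747 ≈ 1.4221e-7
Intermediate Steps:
1/(s + 2964²) = 1/(-1753549 + 2964²) = 1/(-1753549 + 8785296) = 1/7031747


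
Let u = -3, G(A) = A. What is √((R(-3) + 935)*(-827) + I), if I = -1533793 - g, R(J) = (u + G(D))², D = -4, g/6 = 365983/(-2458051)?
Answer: I*√14183992717184407363/2458051 ≈ 1532.2*I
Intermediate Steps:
g = -2195898/2458051 (g = 6*(365983/(-2458051)) = 6*(365983*(-1/2458051)) = 6*(-365983/2458051) = -2195898/2458051 ≈ -0.89335)
R(J) = 49 (R(J) = (-3 - 4)² = (-7)² = 49)
I = -3770139221545/2458051 (I = -1533793 - 1*(-2195898/2458051) = -1533793 + 2195898/2458051 = -3770139221545/2458051 ≈ -1.5338e+6)
√((R(-3) + 935)*(-827) + I) = √((49 + 935)*(-827) - 3770139221545/2458051) = √(984*(-827) - 3770139221545/2458051) = √(-813768 - 3770139221545/2458051) = √(-5770422467713/2458051) = I*√14183992717184407363/2458051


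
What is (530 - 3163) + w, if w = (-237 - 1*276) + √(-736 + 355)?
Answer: -3146 + I*√381 ≈ -3146.0 + 19.519*I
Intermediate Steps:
w = -513 + I*√381 (w = (-237 - 276) + √(-381) = -513 + I*√381 ≈ -513.0 + 19.519*I)
(530 - 3163) + w = (530 - 3163) + (-513 + I*√381) = -2633 + (-513 + I*√381) = -3146 + I*√381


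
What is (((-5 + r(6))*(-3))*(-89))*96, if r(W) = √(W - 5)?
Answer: -102528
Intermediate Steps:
r(W) = √(-5 + W)
(((-5 + r(6))*(-3))*(-89))*96 = (((-5 + √(-5 + 6))*(-3))*(-89))*96 = (((-5 + √1)*(-3))*(-89))*96 = (((-5 + 1)*(-3))*(-89))*96 = (-4*(-3)*(-89))*96 = (12*(-89))*96 = -1068*96 = -102528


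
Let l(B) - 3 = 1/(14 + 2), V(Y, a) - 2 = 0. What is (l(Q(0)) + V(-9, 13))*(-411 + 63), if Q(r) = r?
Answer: -7047/4 ≈ -1761.8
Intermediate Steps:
V(Y, a) = 2 (V(Y, a) = 2 + 0 = 2)
l(B) = 49/16 (l(B) = 3 + 1/(14 + 2) = 3 + 1/16 = 49/16)
(l(Q(0)) + V(-9, 13))*(-411 + 63) = (49/16 + 2)*(-411 + 63) = (81/16)*(-348) = -7047/4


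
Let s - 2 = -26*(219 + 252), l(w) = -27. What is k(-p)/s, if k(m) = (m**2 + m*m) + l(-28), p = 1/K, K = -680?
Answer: 6242399/2830812800 ≈ 0.0022052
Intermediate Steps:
p = -1/680 (p = 1/(-680) = -1/680 ≈ -0.0014706)
k(m) = -27 + 2*m**2 (k(m) = (m**2 + m*m) - 27 = (m**2 + m**2) - 27 = 2*m**2 - 27 = -27 + 2*m**2)
s = -12244 (s = 2 - 26*(219 + 252) = 2 - 26*471 = 2 - 12246 = -12244)
k(-p)/s = (-27 + 2*(-1*(-1/680))**2)/(-12244) = (-27 + 2*(1/680)**2)*(-1/12244) = (-27 + 2*(1/462400))*(-1/12244) = (-27 + 1/231200)*(-1/12244) = -6242399/231200*(-1/12244) = 6242399/2830812800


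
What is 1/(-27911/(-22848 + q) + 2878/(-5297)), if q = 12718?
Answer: 53658610/118690427 ≈ 0.45209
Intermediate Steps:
1/(-27911/(-22848 + q) + 2878/(-5297)) = 1/(-27911/(-22848 + 12718) + 2878/(-5297)) = 1/(-27911/(-10130) + 2878*(-1/5297)) = 1/(-27911*(-1/10130) - 2878/5297) = 1/(27911/10130 - 2878/5297) = 1/(118690427/53658610) = 53658610/118690427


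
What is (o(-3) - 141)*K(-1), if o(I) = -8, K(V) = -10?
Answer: 1490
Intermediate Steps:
(o(-3) - 141)*K(-1) = (-8 - 141)*(-10) = -149*(-10) = 1490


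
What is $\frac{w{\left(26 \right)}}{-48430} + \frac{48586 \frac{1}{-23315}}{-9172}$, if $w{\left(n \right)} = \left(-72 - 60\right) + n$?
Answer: $\frac{1251030453}{517826103370} \approx 0.0024159$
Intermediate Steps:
$w{\left(n \right)} = -132 + n$
$\frac{w{\left(26 \right)}}{-48430} + \frac{48586 \frac{1}{-23315}}{-9172} = \frac{-132 + 26}{-48430} + \frac{48586 \frac{1}{-23315}}{-9172} = \left(-106\right) \left(- \frac{1}{48430}\right) + 48586 \left(- \frac{1}{23315}\right) \left(- \frac{1}{9172}\right) = \frac{53}{24215} - - \frac{24293}{106922590} = \frac{53}{24215} + \frac{24293}{106922590} = \frac{1251030453}{517826103370}$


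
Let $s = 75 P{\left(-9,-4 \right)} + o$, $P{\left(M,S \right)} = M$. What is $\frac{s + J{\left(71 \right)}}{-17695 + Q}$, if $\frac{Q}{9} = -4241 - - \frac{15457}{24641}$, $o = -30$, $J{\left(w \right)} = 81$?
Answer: $\frac{375024}{33570871} \approx 0.011171$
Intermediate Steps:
$Q = - \frac{22936176}{601}$ ($Q = 9 \left(-4241 - - \frac{15457}{24641}\right) = 9 \left(-4241 - \left(-15457\right) \frac{1}{24641}\right) = 9 \left(-4241 - - \frac{377}{601}\right) = 9 \left(-4241 + \frac{377}{601}\right) = 9 \left(- \frac{2548464}{601}\right) = - \frac{22936176}{601} \approx -38163.0$)
$s = -705$ ($s = 75 \left(-9\right) - 30 = -675 - 30 = -705$)
$\frac{s + J{\left(71 \right)}}{-17695 + Q} = \frac{-705 + 81}{-17695 - \frac{22936176}{601}} = - \frac{624}{- \frac{33570871}{601}} = \left(-624\right) \left(- \frac{601}{33570871}\right) = \frac{375024}{33570871}$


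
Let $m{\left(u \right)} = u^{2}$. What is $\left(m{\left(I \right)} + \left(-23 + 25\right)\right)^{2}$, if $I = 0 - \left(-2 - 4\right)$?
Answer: $1444$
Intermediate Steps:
$I = 6$ ($I = 0 - -6 = 0 + 6 = 6$)
$\left(m{\left(I \right)} + \left(-23 + 25\right)\right)^{2} = \left(6^{2} + \left(-23 + 25\right)\right)^{2} = \left(36 + 2\right)^{2} = 38^{2} = 1444$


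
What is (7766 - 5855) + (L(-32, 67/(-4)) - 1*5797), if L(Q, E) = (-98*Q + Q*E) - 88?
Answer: -302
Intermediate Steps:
L(Q, E) = -88 - 98*Q + E*Q (L(Q, E) = (-98*Q + E*Q) - 88 = -88 - 98*Q + E*Q)
(7766 - 5855) + (L(-32, 67/(-4)) - 1*5797) = (7766 - 5855) + ((-88 - 98*(-32) + (67/(-4))*(-32)) - 1*5797) = 1911 + ((-88 + 3136 + (67*(-¼))*(-32)) - 5797) = 1911 + ((-88 + 3136 - 67/4*(-32)) - 5797) = 1911 + ((-88 + 3136 + 536) - 5797) = 1911 + (3584 - 5797) = 1911 - 2213 = -302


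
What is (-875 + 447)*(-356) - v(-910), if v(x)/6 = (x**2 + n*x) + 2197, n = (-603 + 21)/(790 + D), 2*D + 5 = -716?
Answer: -4154822066/859 ≈ -4.8368e+6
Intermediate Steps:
D = -721/2 (D = -5/2 + (1/2)*(-716) = -5/2 - 358 = -721/2 ≈ -360.50)
n = -1164/859 (n = (-603 + 21)/(790 - 721/2) = -582/859/2 = -582*2/859 = -1164/859 ≈ -1.3551)
v(x) = 13182 + 6*x**2 - 6984*x/859 (v(x) = 6*((x**2 - 1164*x/859) + 2197) = 6*(2197 + x**2 - 1164*x/859) = 13182 + 6*x**2 - 6984*x/859)
(-875 + 447)*(-356) - v(-910) = (-875 + 447)*(-356) - (13182 + 6*(-910)**2 - 6984/859*(-910)) = -428*(-356) - (13182 + 6*828100 + 6355440/859) = 152368 - (13182 + 4968600 + 6355440/859) = 152368 - 1*4285706178/859 = 152368 - 4285706178/859 = -4154822066/859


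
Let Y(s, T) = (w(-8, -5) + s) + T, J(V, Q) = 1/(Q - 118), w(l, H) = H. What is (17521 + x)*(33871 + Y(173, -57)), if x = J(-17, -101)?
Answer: 130392264236/219 ≈ 5.9540e+8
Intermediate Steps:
J(V, Q) = 1/(-118 + Q)
Y(s, T) = -5 + T + s (Y(s, T) = (-5 + s) + T = -5 + T + s)
x = -1/219 (x = 1/(-118 - 101) = 1/(-219) = -1/219 ≈ -0.0045662)
(17521 + x)*(33871 + Y(173, -57)) = (17521 - 1/219)*(33871 + (-5 - 57 + 173)) = 3837098*(33871 + 111)/219 = (3837098/219)*33982 = 130392264236/219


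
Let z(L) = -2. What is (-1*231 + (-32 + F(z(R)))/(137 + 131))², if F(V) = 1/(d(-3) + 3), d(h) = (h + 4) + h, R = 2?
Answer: 3836439721/71824 ≈ 53414.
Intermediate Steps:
d(h) = 4 + 2*h (d(h) = (4 + h) + h = 4 + 2*h)
F(V) = 1 (F(V) = 1/((4 + 2*(-3)) + 3) = 1/((4 - 6) + 3) = 1/(-2 + 3) = 1/1 = 1)
(-1*231 + (-32 + F(z(R)))/(137 + 131))² = (-1*231 + (-32 + 1)/(137 + 131))² = (-231 - 31/268)² = (-61939/268)² = 3836439721/71824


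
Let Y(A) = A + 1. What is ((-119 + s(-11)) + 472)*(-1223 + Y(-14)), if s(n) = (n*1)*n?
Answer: -585864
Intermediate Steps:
s(n) = n² (s(n) = n*n = n²)
Y(A) = 1 + A
((-119 + s(-11)) + 472)*(-1223 + Y(-14)) = ((-119 + (-11)²) + 472)*(-1223 + (1 - 14)) = ((-119 + 121) + 472)*(-1223 - 13) = (2 + 472)*(-1236) = 474*(-1236) = -585864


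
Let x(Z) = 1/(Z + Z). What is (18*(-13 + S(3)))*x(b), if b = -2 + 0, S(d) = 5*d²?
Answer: -144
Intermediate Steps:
b = -2
x(Z) = 1/(2*Z)
(18*(-13 + S(3)))*x(b) = (18*(-13 + 5*3²))*((½)/(-2)) = (18*(-13 + 5*9))*((½)*(-½)) = (18*(-13 + 45))*(-¼) = (18*32)*(-¼) = 576*(-¼) = -144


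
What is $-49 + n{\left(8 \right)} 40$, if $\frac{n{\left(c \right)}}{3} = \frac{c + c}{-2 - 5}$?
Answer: $- \frac{2263}{7} \approx -323.29$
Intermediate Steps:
$n{\left(c \right)} = - \frac{6 c}{7}$ ($n{\left(c \right)} = 3 \frac{c + c}{-2 - 5} = 3 \frac{2 c}{-7} = 3 \cdot 2 c \left(- \frac{1}{7}\right) = 3 \left(- \frac{2 c}{7}\right) = - \frac{6 c}{7}$)
$-49 + n{\left(8 \right)} 40 = -49 + \left(- \frac{6}{7}\right) 8 \cdot 40 = -49 - \frac{1920}{7} = - \frac{2263}{7}$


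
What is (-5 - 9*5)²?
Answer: 2500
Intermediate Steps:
(-5 - 9*5)² = (-5 - 45)² = (-50)² = 2500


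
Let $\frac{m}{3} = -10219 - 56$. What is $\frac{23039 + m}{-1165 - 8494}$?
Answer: $\frac{7786}{9659} \approx 0.80609$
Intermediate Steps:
$m = -30825$ ($m = 3 \left(-10219 - 56\right) = 3 \left(-10275\right) = -30825$)
$\frac{23039 + m}{-1165 - 8494} = \frac{23039 - 30825}{-1165 - 8494} = - \frac{7786}{-9659} = \left(-7786\right) \left(- \frac{1}{9659}\right) = \frac{7786}{9659}$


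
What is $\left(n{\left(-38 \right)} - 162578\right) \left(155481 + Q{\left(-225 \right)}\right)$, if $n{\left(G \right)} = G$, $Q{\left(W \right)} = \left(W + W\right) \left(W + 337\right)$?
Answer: $-17087851896$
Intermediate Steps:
$Q{\left(W \right)} = 2 W \left(337 + W\right)$
$\left(n{\left(-38 \right)} - 162578\right) \left(155481 + Q{\left(-225 \right)}\right) = \left(-38 - 162578\right) \left(155481 + 2 \left(-225\right) \left(337 - 225\right)\right) = - 162616 \left(155481 + 2 \left(-225\right) 112\right) = - 162616 \left(155481 - 50400\right) = \left(-162616\right) 105081 = -17087851896$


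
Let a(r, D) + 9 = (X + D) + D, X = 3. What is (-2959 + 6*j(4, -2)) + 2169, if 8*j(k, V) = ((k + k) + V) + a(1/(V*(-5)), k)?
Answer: -784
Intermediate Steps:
a(r, D) = -6 + 2*D (a(r, D) = -9 + ((3 + D) + D) = -9 + (3 + 2*D) = -6 + 2*D)
j(k, V) = -¾ + k/2 + V/8 (j(k, V) = (((k + k) + V) + (-6 + 2*k))/8 = ((2*k + V) + (-6 + 2*k))/8 = ((V + 2*k) + (-6 + 2*k))/8 = (-6 + V + 4*k)/8 = -¾ + k/2 + V/8)
(-2959 + 6*j(4, -2)) + 2169 = (-2959 + 6*(-¾ + (½)*4 + (⅛)*(-2))) + 2169 = (-2959 + 6*(-¾ + 2 - ¼)) + 2169 = (-2959 + 6*1) + 2169 = (-2959 + 6) + 2169 = -2953 + 2169 = -784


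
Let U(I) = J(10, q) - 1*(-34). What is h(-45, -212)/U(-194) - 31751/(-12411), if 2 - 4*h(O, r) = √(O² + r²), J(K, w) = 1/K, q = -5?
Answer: 10889146/4232151 - 5*√46969/682 ≈ 0.98408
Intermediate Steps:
h(O, r) = ½ - √(O² + r²)/4
U(I) = 341/10 (U(I) = 1/10 - 1*(-34) = ⅒ + 34 = 341/10)
h(-45, -212)/U(-194) - 31751/(-12411) = (½ - √((-45)² + (-212)²)/4)/(341/10) - 31751/(-12411) = (½ - √(2025 + 44944)/4)*(10/341) - 31751*(-1/12411) = (½ - √46969/4)*(10/341) + 31751/12411 = (5/341 - 5*√46969/682) + 31751/12411 = 10889146/4232151 - 5*√46969/682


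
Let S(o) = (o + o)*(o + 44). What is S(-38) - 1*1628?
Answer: -2084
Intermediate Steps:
S(o) = 2*o*(44 + o) (S(o) = (2*o)*(44 + o) = 2*o*(44 + o))
S(-38) - 1*1628 = 2*(-38)*(44 - 38) - 1*1628 = 2*(-38)*6 - 1628 = -456 - 1628 = -2084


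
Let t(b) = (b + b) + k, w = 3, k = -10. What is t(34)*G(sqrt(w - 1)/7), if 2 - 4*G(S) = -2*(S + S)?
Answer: 29 + 58*sqrt(2)/7 ≈ 40.718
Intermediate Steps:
t(b) = -10 + 2*b (t(b) = (b + b) - 10 = 2*b - 10 = -10 + 2*b)
G(S) = 1/2 + S (G(S) = 1/2 - (-1)*(S + S)/2 = 1/2 - (-1)*2*S/2 = 1/2 - (-1)*S = 1/2 + S)
t(34)*G(sqrt(w - 1)/7) = (-10 + 2*34)*(1/2 + sqrt(3 - 1)/7) = (-10 + 68)*(1/2 + sqrt(2)*(1/7)) = 58*(1/2 + sqrt(2)/7) = 29 + 58*sqrt(2)/7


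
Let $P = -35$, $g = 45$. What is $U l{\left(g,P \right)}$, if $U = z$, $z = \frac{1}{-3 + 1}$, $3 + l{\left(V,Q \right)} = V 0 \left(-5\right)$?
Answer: $\frac{3}{2} \approx 1.5$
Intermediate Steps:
$l{\left(V,Q \right)} = -3$ ($l{\left(V,Q \right)} = -3 + V 0 \left(-5\right) = -3 + 0 \left(-5\right) = -3 + 0 = -3$)
$z = - \frac{1}{2}$ ($z = \frac{1}{-2} = - \frac{1}{2} \approx -0.5$)
$U = - \frac{1}{2} \approx -0.5$
$U l{\left(g,P \right)} = \left(- \frac{1}{2}\right) \left(-3\right) = \frac{3}{2}$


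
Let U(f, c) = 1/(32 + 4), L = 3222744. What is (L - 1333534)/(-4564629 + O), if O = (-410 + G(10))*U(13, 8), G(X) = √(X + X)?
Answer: -698508705796515/1687711292269931 - 8501445*√5/1687711292269931 ≈ -0.41388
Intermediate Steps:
U(f, c) = 1/36
G(X) = √2*√X (G(X) = √(2*X) = √2*√X)
O = -205/18 + √5/18 (O = (-410 + √2*√10)*(1/36) = (-410 + 2*√5)*(1/36) = -205/18 + √5/18 ≈ -11.265)
(L - 1333534)/(-4564629 + O) = (3222744 - 1333534)/(-4564629 + (-205/18 + √5/18)) = 1889210/(-82163527/18 + √5/18)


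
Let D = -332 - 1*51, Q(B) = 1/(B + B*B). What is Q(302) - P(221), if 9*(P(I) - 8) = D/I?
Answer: -473664895/60668478 ≈ -7.8074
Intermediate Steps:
Q(B) = 1/(B + B²)
D = -383 (D = -332 - 51 = -383)
P(I) = 8 - 383/(9*I) (P(I) = 8 + (-383/I)/9 = 8 - 383/(9*I))
Q(302) - P(221) = 1/(302*(1 + 302)) - (8 - 383/9/221) = (1/302)/303 - (8 - 383/9*1/221) = (1/302)*(1/303) - (8 - 383/1989) = 1/91506 - 1*15529/1989 = 1/91506 - 15529/1989 = -473664895/60668478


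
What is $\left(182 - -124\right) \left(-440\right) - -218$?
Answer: $-134422$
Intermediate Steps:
$\left(182 - -124\right) \left(-440\right) - -218 = \left(182 + 124\right) \left(-440\right) + \left(-1 + 219\right) = 306 \left(-440\right) + 218 = -134640 + 218 = -134422$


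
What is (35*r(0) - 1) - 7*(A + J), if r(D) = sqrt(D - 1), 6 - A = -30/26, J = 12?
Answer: -1756/13 + 35*I ≈ -135.08 + 35.0*I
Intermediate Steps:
A = 93/13 (A = 6 - (-30)/26 = 6 - 1*(-15/13) = 6 + 15/13 = 93/13 ≈ 7.1538)
r(D) = sqrt(-1 + D)
(35*r(0) - 1) - 7*(A + J) = (35*sqrt(-1 + 0) - 1) - 7*(93/13 + 12) = (35*sqrt(-1) - 1) - 7*249/13 = (35*I - 1) - 1743/13 = (-1 + 35*I) - 1743/13 = -1756/13 + 35*I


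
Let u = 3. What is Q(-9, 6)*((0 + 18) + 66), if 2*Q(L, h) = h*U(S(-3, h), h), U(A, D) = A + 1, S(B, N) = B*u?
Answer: -2016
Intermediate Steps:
S(B, N) = 3*B (S(B, N) = B*3 = 3*B)
U(A, D) = 1 + A
Q(L, h) = -4*h (Q(L, h) = (h*(1 + 3*(-3)))/2 = (h*(1 - 9))/2 = (h*(-8))/2 = (-8*h)/2 = -4*h)
Q(-9, 6)*((0 + 18) + 66) = (-4*6)*((0 + 18) + 66) = -24*(18 + 66) = -24*84 = -2016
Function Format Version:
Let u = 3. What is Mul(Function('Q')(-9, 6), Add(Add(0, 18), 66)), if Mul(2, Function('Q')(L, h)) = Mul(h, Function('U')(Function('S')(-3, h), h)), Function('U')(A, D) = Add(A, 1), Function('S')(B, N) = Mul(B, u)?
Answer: -2016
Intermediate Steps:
Function('S')(B, N) = Mul(3, B) (Function('S')(B, N) = Mul(B, 3) = Mul(3, B))
Function('U')(A, D) = Add(1, A)
Function('Q')(L, h) = Mul(-4, h) (Function('Q')(L, h) = Mul(Rational(1, 2), Mul(h, Add(1, Mul(3, -3)))) = Mul(Rational(1, 2), Mul(h, Add(1, -9))) = Mul(Rational(1, 2), Mul(h, -8)) = Mul(Rational(1, 2), Mul(-8, h)) = Mul(-4, h))
Mul(Function('Q')(-9, 6), Add(Add(0, 18), 66)) = Mul(Mul(-4, 6), Add(Add(0, 18), 66)) = Mul(-24, Add(18, 66)) = Mul(-24, 84) = -2016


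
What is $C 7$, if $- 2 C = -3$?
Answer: $\frac{21}{2} \approx 10.5$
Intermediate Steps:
$C = \frac{3}{2}$ ($C = \left(- \frac{1}{2}\right) \left(-3\right) = \frac{3}{2} \approx 1.5$)
$C 7 = \frac{3}{2} \cdot 7 = \frac{21}{2}$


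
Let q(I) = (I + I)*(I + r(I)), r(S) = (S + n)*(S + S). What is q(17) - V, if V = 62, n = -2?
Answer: 17856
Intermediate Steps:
r(S) = 2*S*(-2 + S) (r(S) = (S - 2)*(S + S) = (-2 + S)*(2*S) = 2*S*(-2 + S))
q(I) = 2*I*(I + 2*I*(-2 + I)) (q(I) = (I + I)*(I + 2*I*(-2 + I)) = (2*I)*(I + 2*I*(-2 + I)) = 2*I*(I + 2*I*(-2 + I)))
q(17) - V = 17²*(-6 + 4*17) - 1*62 = 289*(-6 + 68) - 62 = 289*62 - 62 = 17918 - 62 = 17856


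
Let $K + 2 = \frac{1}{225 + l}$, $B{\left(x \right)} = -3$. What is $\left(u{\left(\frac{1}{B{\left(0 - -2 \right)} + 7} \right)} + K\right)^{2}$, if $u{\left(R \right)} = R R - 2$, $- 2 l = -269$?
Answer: $\frac{2048920225}{132342016} \approx 15.482$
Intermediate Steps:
$l = \frac{269}{2}$ ($l = \left(- \frac{1}{2}\right) \left(-269\right) = \frac{269}{2} \approx 134.5$)
$u{\left(R \right)} = -2 + R^{2}$ ($u{\left(R \right)} = R^{2} - 2 = -2 + R^{2}$)
$K = - \frac{1436}{719}$ ($K = -2 + \frac{1}{225 + \frac{269}{2}} = -2 + \frac{1}{\frac{719}{2}} = -2 + \frac{2}{719} = - \frac{1436}{719} \approx -1.9972$)
$\left(u{\left(\frac{1}{B{\left(0 - -2 \right)} + 7} \right)} + K\right)^{2} = \left(\left(-2 + \left(\frac{1}{-3 + 7}\right)^{2}\right) - \frac{1436}{719}\right)^{2} = \left(\left(-2 + \left(\frac{1}{4}\right)^{2}\right) - \frac{1436}{719}\right)^{2} = \left(\left(-2 + \frac{1}{16}\right) - \frac{1436}{719}\right)^{2} = \left(- \frac{31}{16} - \frac{1436}{719}\right)^{2} = \left(- \frac{45265}{11504}\right)^{2} = \frac{2048920225}{132342016}$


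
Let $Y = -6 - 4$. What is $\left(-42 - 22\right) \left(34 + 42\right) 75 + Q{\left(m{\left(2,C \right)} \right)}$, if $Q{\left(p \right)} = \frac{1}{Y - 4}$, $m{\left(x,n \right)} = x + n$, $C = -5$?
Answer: $- \frac{5107201}{14} \approx -3.648 \cdot 10^{5}$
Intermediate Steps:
$Y = -10$
$m{\left(x,n \right)} = n + x$
$Q{\left(p \right)} = - \frac{1}{14}$ ($Q{\left(p \right)} = \frac{1}{-10 - 4} = \frac{1}{-14} = - \frac{1}{14}$)
$\left(-42 - 22\right) \left(34 + 42\right) 75 + Q{\left(m{\left(2,C \right)} \right)} = \left(-42 - 22\right) \left(34 + 42\right) 75 - \frac{1}{14} = \left(-64\right) 76 \cdot 75 - \frac{1}{14} = \left(-4864\right) 75 - \frac{1}{14} = -364800 - \frac{1}{14} = - \frac{5107201}{14}$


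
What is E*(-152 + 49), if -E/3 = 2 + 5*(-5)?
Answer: -7107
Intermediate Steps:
E = 69 (E = -3*(2 + 5*(-5)) = -3*(2 - 25) = -3*(-23) = 69)
E*(-152 + 49) = 69*(-152 + 49) = 69*(-103) = -7107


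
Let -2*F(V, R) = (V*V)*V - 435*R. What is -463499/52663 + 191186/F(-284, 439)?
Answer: -821955709815/93567036719 ≈ -8.7847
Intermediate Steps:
F(V, R) = -V³/2 + 435*R/2 (F(V, R) = -((V*V)*V - 435*R)/2 = -(V²*V - 435*R)/2 = -(V³ - 435*R)/2 = -V³/2 + 435*R/2)
-463499/52663 + 191186/F(-284, 439) = -463499/52663 + 191186/(-½*(-284)³ + (435/2)*439) = -463499*1/52663 + 191186/(-½*(-22906304) + 190965/2) = -463499/52663 + 191186/(11453152 + 190965/2) = -463499/52663 + 191186/(23097269/2) = -463499/52663 + 191186*(2/23097269) = -463499/52663 + 382372/23097269 = -821955709815/93567036719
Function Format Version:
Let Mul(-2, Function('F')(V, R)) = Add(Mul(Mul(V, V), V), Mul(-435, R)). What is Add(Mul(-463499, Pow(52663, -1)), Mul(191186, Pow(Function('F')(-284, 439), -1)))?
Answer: Rational(-821955709815, 93567036719) ≈ -8.7847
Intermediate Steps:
Function('F')(V, R) = Add(Mul(Rational(-1, 2), Pow(V, 3)), Mul(Rational(435, 2), R)) (Function('F')(V, R) = Mul(Rational(-1, 2), Add(Mul(Mul(V, V), V), Mul(-435, R))) = Mul(Rational(-1, 2), Add(Mul(Pow(V, 2), V), Mul(-435, R))) = Mul(Rational(-1, 2), Add(Pow(V, 3), Mul(-435, R))) = Add(Mul(Rational(-1, 2), Pow(V, 3)), Mul(Rational(435, 2), R)))
Add(Mul(-463499, Pow(52663, -1)), Mul(191186, Pow(Function('F')(-284, 439), -1))) = Add(Mul(-463499, Pow(52663, -1)), Mul(191186, Pow(Add(Mul(Rational(-1, 2), Pow(-284, 3)), Mul(Rational(435, 2), 439)), -1))) = Add(Mul(-463499, Rational(1, 52663)), Mul(191186, Pow(Add(Mul(Rational(-1, 2), -22906304), Rational(190965, 2)), -1))) = Add(Rational(-463499, 52663), Mul(191186, Pow(Add(11453152, Rational(190965, 2)), -1))) = Add(Rational(-463499, 52663), Mul(191186, Pow(Rational(23097269, 2), -1))) = Add(Rational(-463499, 52663), Mul(191186, Rational(2, 23097269))) = Add(Rational(-463499, 52663), Rational(382372, 23097269)) = Rational(-821955709815, 93567036719)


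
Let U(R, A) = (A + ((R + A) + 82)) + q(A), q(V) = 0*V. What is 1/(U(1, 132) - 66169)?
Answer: -1/65822 ≈ -1.5192e-5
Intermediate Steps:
q(V) = 0
U(R, A) = 82 + R + 2*A (U(R, A) = (A + ((R + A) + 82)) + 0 = (A + ((A + R) + 82)) + 0 = (A + (82 + A + R)) + 0 = (82 + R + 2*A) + 0 = 82 + R + 2*A)
1/(U(1, 132) - 66169) = 1/((82 + 1 + 2*132) - 66169) = 1/((82 + 1 + 264) - 66169) = 1/(347 - 66169) = 1/(-65822) = -1/65822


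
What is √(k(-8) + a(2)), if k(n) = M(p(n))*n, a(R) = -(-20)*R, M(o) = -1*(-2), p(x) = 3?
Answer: 2*√6 ≈ 4.8990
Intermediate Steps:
M(o) = 2
a(R) = 20*R
k(n) = 2*n
√(k(-8) + a(2)) = √(2*(-8) + 20*2) = √(-16 + 40) = √24 = 2*√6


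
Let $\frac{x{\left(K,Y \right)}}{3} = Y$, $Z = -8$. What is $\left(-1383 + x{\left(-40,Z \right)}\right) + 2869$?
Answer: $1462$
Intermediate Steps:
$x{\left(K,Y \right)} = 3 Y$
$\left(-1383 + x{\left(-40,Z \right)}\right) + 2869 = \left(-1383 + 3 \left(-8\right)\right) + 2869 = \left(-1383 - 24\right) + 2869 = -1407 + 2869 = 1462$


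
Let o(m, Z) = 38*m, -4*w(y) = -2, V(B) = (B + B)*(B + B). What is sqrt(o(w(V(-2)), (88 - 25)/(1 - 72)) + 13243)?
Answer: sqrt(13262) ≈ 115.16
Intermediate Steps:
V(B) = 4*B**2 (V(B) = (2*B)*(2*B) = 4*B**2)
w(y) = 1/2 (w(y) = -1/4*(-2) = 1/2)
sqrt(o(w(V(-2)), (88 - 25)/(1 - 72)) + 13243) = sqrt(38*(1/2) + 13243) = sqrt(19 + 13243) = sqrt(13262)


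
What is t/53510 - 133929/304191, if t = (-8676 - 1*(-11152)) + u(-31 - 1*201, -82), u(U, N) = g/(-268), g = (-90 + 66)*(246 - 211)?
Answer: -23868416636/60587580415 ≈ -0.39395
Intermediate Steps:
g = -840 (g = -24*35 = -840)
u(U, N) = 210/67 (u(U, N) = -840/(-268) = -840*(-1/268) = 210/67)
t = 166102/67 (t = (-8676 - 1*(-11152)) + 210/67 = (-8676 + 11152) + 210/67 = 2476 + 210/67 = 166102/67 ≈ 2479.1)
t/53510 - 133929/304191 = (166102/67)/53510 - 133929/304191 = (166102/67)*(1/53510) - 133929*1/304191 = 83051/1792585 - 14881/33799 = -23868416636/60587580415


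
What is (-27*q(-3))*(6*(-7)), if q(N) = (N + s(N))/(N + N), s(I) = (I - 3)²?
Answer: -6237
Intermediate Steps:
s(I) = (-3 + I)²
q(N) = (N + (-3 + N)²)/(2*N) (q(N) = (N + (-3 + N)²)/(N + N) = (N + (-3 + N)²)/((2*N)) = (N + (-3 + N)²)*(1/(2*N)) = (N + (-3 + N)²)/(2*N))
(-27*q(-3))*(6*(-7)) = (-27*(-3 + (-3 - 3)²)/(2*(-3)))*(6*(-7)) = -27*(-1)*(-3 + (-6)²)/(2*3)*(-42) = -27*(-1)*(-3 + 36)/(2*3)*(-42) = -27*(-1)*33/(2*3)*(-42) = -27*(-11/2)*(-42) = (297/2)*(-42) = -6237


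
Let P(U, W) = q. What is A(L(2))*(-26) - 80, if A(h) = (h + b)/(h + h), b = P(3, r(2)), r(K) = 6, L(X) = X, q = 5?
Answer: -251/2 ≈ -125.50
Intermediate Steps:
P(U, W) = 5
b = 5
A(h) = (5 + h)/(2*h) (A(h) = (h + 5)/(h + h) = (5 + h)/((2*h)) = (5 + h)*(1/(2*h)) = (5 + h)/(2*h))
A(L(2))*(-26) - 80 = ((½)*(5 + 2)/2)*(-26) - 80 = ((½)*(½)*7)*(-26) - 80 = (7/4)*(-26) - 80 = -91/2 - 80 = -251/2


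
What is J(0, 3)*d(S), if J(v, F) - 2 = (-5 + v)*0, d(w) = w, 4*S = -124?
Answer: -62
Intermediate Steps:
S = -31 (S = (1/4)*(-124) = -31)
J(v, F) = 2 (J(v, F) = 2 + (-5 + v)*0 = 2 + 0 = 2)
J(0, 3)*d(S) = 2*(-31) = -62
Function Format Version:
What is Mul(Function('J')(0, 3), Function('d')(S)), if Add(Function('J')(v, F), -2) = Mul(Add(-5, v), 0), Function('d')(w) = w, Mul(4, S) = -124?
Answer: -62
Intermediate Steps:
S = -31 (S = Mul(Rational(1, 4), -124) = -31)
Function('J')(v, F) = 2 (Function('J')(v, F) = Add(2, Mul(Add(-5, v), 0)) = Add(2, 0) = 2)
Mul(Function('J')(0, 3), Function('d')(S)) = Mul(2, -31) = -62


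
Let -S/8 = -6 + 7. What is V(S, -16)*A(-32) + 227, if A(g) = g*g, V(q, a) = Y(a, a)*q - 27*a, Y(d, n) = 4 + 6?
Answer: 360675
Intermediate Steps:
S = -8 (S = -8*(-6 + 7) = -8*1 = -8)
Y(d, n) = 10
V(q, a) = -27*a + 10*q (V(q, a) = 10*q - 27*a = -27*a + 10*q)
A(g) = g²
V(S, -16)*A(-32) + 227 = (-27*(-16) + 10*(-8))*(-32)² + 227 = (432 - 80)*1024 + 227 = 352*1024 + 227 = 360448 + 227 = 360675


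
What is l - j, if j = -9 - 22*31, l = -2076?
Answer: -1385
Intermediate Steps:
j = -691 (j = -9 - 682 = -691)
l - j = -2076 - 1*(-691) = -2076 + 691 = -1385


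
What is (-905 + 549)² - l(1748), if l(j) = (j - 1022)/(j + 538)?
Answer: 48286295/381 ≈ 1.2674e+5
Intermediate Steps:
l(j) = (-1022 + j)/(538 + j)
(-905 + 549)² - l(1748) = (-905 + 549)² - (-1022 + 1748)/(538 + 1748) = (-356)² - 726/2286 = 126736 - 726/2286 = 126736 - 1*121/381 = 126736 - 121/381 = 48286295/381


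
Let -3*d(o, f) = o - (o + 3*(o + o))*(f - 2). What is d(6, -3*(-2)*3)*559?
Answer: 124098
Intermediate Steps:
d(o, f) = -o/3 + 7*o*(-2 + f)/3 (d(o, f) = -(o - (o + 3*(o + o))*(f - 2))/3 = -(o - (o + 3*(2*o))*(-2 + f))/3 = -(o - (o + 6*o)*(-2 + f))/3 = -(o - 7*o*(-2 + f))/3 = -o/3 + 7*o*(-2 + f)/3)
d(6, -3*(-2)*3)*559 = ((1/3)*6*(-15 + 7*(-3*(-2)*3)))*559 = ((1/3)*6*(-15 + 7*(6*3)))*559 = ((1/3)*6*(-15 + 7*18))*559 = ((1/3)*6*(-15 + 126))*559 = ((1/3)*6*111)*559 = 222*559 = 124098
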